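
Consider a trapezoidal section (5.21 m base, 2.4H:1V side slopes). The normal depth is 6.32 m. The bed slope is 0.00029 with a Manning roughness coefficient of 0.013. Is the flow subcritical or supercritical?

subcritical

With bottom width b = 5.21 m and side slope z = 2.4: A = (b + zy)y = (5.21 + 2.4×6.32)×6.32 = 128.8 m²; P = b + 2y√(1+z²) = 5.21 + 2×6.32×2.6 = 38.07 m.
Hydraulic radius R = A/P = 128.8/38.07 = 3.383 m.
V = (1/n) R^(2/3) √S = (1/0.013) × 3.383^(2/3) × √0.00029 = 2.952 m/s. Hydraulic depth D_h = A/T = 128.8/35.55 = 3.623 m.
Froude number Fr = V/√(g·D_h) = 2.952/√(9.81×3.623) = 0.495, which is less than 1, so the flow is subcritical.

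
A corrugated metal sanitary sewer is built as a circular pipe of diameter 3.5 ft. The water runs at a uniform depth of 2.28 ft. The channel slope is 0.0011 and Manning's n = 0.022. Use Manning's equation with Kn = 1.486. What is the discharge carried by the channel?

For a circular section of diameter D = 3.5 ft at depth y = 2.28 ft, the central angle is θ = 2 arccos(1 − 2y/D) = 3.757 rad. Then A = (D²/8)(θ − sin θ) = 6.637 ft² and P = Dθ/2 = 6.575 ft.
Hydraulic radius R = A/P = 6.637/6.575 = 1.009 ft.
Manning's equation: Q = (1.486/n) A R^(2/3) S^(1/2) = (1.486/0.022) × 6.637 × 1.009^(2/3) × 0.0011^(1/2) = 15 ft³/s.

Q = 15 ft³/s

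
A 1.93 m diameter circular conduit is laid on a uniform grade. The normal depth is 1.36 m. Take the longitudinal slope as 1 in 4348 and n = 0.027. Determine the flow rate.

For a circular section of diameter D = 1.93 m at depth y = 1.36 m, the central angle is θ = 2 arccos(1 − 2y/D) = 3.985 rad. Then A = (D²/8)(θ − sin θ) = 2.203 m² and P = Dθ/2 = 3.846 m.
Hydraulic radius R = A/P = 2.203/3.846 = 0.5729 m.
Manning's equation: Q = (1/n) A R^(2/3) S^(1/2) = (1/0.027) × 2.203 × 0.5729^(2/3) × 0.00023^(1/2) = 0.854 m³/s.

Q = 0.854 m³/s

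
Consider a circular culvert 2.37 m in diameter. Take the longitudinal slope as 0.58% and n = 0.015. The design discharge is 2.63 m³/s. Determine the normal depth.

y_n = 0.654 m

Manning's equation rearranged: A R^(2/3) = nQ / (1·√S) = 0.015 × 2.63 / (√0.0058) = 0.518.
At y = 0.45 m: A R^(2/3) = 0.2453 — short.
At y = 0.767 m: A R^(2/3) = 0.7052 — over.
At y = 0.654 m: A R^(2/3) = 0.5179 — ≈ 0.518.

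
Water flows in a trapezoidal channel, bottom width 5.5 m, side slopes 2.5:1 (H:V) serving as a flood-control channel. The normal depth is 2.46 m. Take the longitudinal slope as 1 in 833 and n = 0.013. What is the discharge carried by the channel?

With bottom width b = 5.5 m and side slope z = 2.5: A = (b + zy)y = (5.5 + 2.5×2.46)×2.46 = 28.66 m²; P = b + 2y√(1+z²) = 5.5 + 2×2.46×2.693 = 18.75 m.
Hydraulic radius R = A/P = 28.66/18.75 = 1.529 m.
Manning's equation: Q = (1/n) A R^(2/3) S^(1/2) = (1/0.013) × 28.66 × 1.529^(2/3) × 0.0012^(1/2) = 101 m³/s.

Q = 101 m³/s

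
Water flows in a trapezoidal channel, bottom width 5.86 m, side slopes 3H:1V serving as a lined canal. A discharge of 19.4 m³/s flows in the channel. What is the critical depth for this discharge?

At critical depth, Q² T / (g A³) = 1, i.e. A³/T = Q²/g = 19.4²/9.81 = 38.36.
At y = 0.673 m: A³/T = 15.06 — too small.
At y = 0.885 m: A³/T = 38.31 — matches.

y_c = 0.885 m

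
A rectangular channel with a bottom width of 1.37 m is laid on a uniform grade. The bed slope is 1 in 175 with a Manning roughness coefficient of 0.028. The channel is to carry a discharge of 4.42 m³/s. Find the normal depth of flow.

Manning's equation rearranged: A R^(2/3) = nQ / (1·√S) = 0.028 × 4.42 / (√0.005714) = 1.637.
At y = 2.15 m: A R^(2/3) = 1.903 — too large.
At y = 1.54 m: A R^(2/3) = 1.283 — too small.
At y = 1.89 m: A R^(2/3) = 1.637 — close enough.

y_n = 1.89 m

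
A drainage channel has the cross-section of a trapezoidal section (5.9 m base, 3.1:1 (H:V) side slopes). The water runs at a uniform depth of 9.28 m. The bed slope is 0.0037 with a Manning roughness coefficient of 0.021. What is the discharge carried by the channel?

Q = 2670 m³/s

With bottom width b = 5.9 m and side slope z = 3.1: A = (b + zy)y = (5.9 + 3.1×9.28)×9.28 = 321.7 m²; P = b + 2y√(1+z²) = 5.9 + 2×9.28×3.257 = 66.36 m.
Hydraulic radius R = A/P = 321.7/66.36 = 4.848 m.
Manning's equation: Q = (1/n) A R^(2/3) S^(1/2) = (1/0.021) × 321.7 × 4.848^(2/3) × 0.0037^(1/2) = 2670 m³/s.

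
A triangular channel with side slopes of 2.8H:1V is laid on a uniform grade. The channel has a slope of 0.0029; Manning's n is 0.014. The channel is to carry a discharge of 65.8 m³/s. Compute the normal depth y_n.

Manning's equation rearranged: A R^(2/3) = nQ / (1·√S) = 0.014 × 65.8 / (√0.0029) = 17.11.
At y = 2.74 m: A R^(2/3) = 24.91 — over.
At y = 1.93 m: A R^(2/3) = 9.785 — short.
At y = 2.38 m: A R^(2/3) = 17.11 — matches.

y_n = 2.38 m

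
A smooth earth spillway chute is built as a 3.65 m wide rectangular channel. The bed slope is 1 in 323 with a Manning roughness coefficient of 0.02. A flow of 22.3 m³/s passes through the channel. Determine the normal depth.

y_n = 2.2 m

Manning's equation rearranged: A R^(2/3) = nQ / (1·√S) = 0.02 × 22.3 / (√0.003096) = 8.016.
Try y = 2.77 m: A R^(2/3) = 10.77 — over.
Try y = 1.81 m: A R^(2/3) = 6.198 — short.
Try y = 2.2 m: A R^(2/3) = 8.017 — ≈ 8.016.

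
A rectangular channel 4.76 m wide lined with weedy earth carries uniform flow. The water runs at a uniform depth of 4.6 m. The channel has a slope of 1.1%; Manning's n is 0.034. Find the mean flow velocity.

V = 4.16 m/s

Flow area A = b·y = 4.76 × 4.6 = 21.9 m². Wetted perimeter P = b + 2y = 4.76 + 2×4.6 = 13.96 m.
Hydraulic radius R = A/P = 21.9/13.96 = 1.568 m.
From Manning's equation, V = (1/n) R^(2/3) S^(1/2) = (1/0.034) × 1.568^(2/3) × 0.011^(1/2) = 4.16 m/s.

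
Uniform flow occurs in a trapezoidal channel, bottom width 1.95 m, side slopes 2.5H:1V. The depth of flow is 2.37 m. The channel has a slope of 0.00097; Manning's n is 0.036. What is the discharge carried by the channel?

With bottom width b = 1.95 m and side slope z = 2.5: A = (b + zy)y = (1.95 + 2.5×2.37)×2.37 = 18.66 m²; P = b + 2y√(1+z²) = 1.95 + 2×2.37×2.693 = 14.71 m.
Hydraulic radius R = A/P = 18.66/14.71 = 1.269 m.
Manning's equation: Q = (1/n) A R^(2/3) S^(1/2) = (1/0.036) × 18.66 × 1.269^(2/3) × 0.00097^(1/2) = 18.9 m³/s.

Q = 18.9 m³/s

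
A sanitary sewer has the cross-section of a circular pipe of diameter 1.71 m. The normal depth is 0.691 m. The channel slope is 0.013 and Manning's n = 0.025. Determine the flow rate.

For a circular section of diameter D = 1.71 m at depth y = 0.691 m, the central angle is θ = 2 arccos(1 − 2y/D) = 2.756 rad. Then A = (D²/8)(θ − sin θ) = 0.8696 m² and P = Dθ/2 = 2.356 m.
Hydraulic radius R = A/P = 0.8696/2.356 = 0.3691 m.
Manning's equation: Q = (1/n) A R^(2/3) S^(1/2) = (1/0.025) × 0.8696 × 0.3691^(2/3) × 0.013^(1/2) = 2.04 m³/s.

Q = 2.04 m³/s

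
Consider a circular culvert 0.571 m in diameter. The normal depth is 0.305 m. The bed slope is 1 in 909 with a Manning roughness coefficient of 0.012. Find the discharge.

For a circular section of diameter D = 0.571 m at depth y = 0.305 m, the central angle is θ = 2 arccos(1 − 2y/D) = 3.278 rad. Then A = (D²/8)(θ − sin θ) = 0.1392 m² and P = Dθ/2 = 0.936 m.
Hydraulic radius R = A/P = 0.1392/0.936 = 0.1487 m.
Manning's equation: Q = (1/n) A R^(2/3) S^(1/2) = (1/0.012) × 0.1392 × 0.1487^(2/3) × 0.0011^(1/2) = 0.108 m³/s.

Q = 0.108 m³/s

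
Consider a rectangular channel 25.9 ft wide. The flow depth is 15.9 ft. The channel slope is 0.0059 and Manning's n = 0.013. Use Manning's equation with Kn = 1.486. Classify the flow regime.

Flow area A = b·y = 25.9 × 15.9 = 411.8 ft². Wetted perimeter P = b + 2y = 25.9 + 2×15.9 = 57.7 ft.
Hydraulic radius R = A/P = 411.8/57.7 = 7.137 ft.
V = (1.486/n) R^(2/3) √S = (1.486/0.013) × 7.137^(2/3) × √0.0059 = 32.55 ft/s. Hydraulic depth D_h = A/T = 411.8/25.9 = 15.9 ft.
Froude number Fr = V/√(g·D_h) = 32.55/√(32.2×15.9) = 1.44, which is greater than 1, so the flow is supercritical.

supercritical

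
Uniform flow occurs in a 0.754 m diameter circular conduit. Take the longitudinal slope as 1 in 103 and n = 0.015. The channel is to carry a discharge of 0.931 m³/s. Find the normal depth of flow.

y_n = 0.596 m

Manning's equation rearranged: A R^(2/3) = nQ / (1·√S) = 0.015 × 0.931 / (√0.009709) = 0.1417.
At y = 0.701 m: A R^(2/3) = 0.1578 — over.
At y = 0.458 m: A R^(2/3) = 0.1005 — short.
At y = 0.596 m: A R^(2/3) = 0.1418 — matches.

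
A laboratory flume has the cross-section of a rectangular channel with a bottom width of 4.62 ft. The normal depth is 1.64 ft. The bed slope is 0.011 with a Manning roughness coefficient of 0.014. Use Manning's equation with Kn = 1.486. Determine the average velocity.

Flow area A = b·y = 4.62 × 1.64 = 7.577 ft². Wetted perimeter P = b + 2y = 4.62 + 2×1.64 = 7.9 ft.
Hydraulic radius R = A/P = 7.577/7.9 = 0.9591 ft.
From Manning's equation, V = (1.486/n) R^(2/3) S^(1/2) = (1.486/0.014) × 0.9591^(2/3) × 0.011^(1/2) = 10.8 ft/s.

V = 10.8 ft/s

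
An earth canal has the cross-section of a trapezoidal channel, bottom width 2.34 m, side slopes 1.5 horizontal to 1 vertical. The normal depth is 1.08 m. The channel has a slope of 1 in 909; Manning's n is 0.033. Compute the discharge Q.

Q = 3.34 m³/s

With bottom width b = 2.34 m and side slope z = 1.5: A = (b + zy)y = (2.34 + 1.5×1.08)×1.08 = 4.277 m²; P = b + 2y√(1+z²) = 2.34 + 2×1.08×1.803 = 6.234 m.
Hydraulic radius R = A/P = 4.277/6.234 = 0.686 m.
Manning's equation: Q = (1/n) A R^(2/3) S^(1/2) = (1/0.033) × 4.277 × 0.686^(2/3) × 0.0011^(1/2) = 3.34 m³/s.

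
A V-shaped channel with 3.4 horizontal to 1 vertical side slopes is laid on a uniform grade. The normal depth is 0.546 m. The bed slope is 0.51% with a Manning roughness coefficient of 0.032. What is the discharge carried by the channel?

Q = 0.926 m³/s

For a triangular section with side slope z = 3.4: A = zy² = 3.4×0.546² = 1.014 m²; P = 2y√(1+z²) = 2×0.546×3.544 = 3.87 m.
Hydraulic radius R = A/P = 1.014/3.87 = 0.2619 m.
Manning's equation: Q = (1/n) A R^(2/3) S^(1/2) = (1/0.032) × 1.014 × 0.2619^(2/3) × 0.0051^(1/2) = 0.926 m³/s.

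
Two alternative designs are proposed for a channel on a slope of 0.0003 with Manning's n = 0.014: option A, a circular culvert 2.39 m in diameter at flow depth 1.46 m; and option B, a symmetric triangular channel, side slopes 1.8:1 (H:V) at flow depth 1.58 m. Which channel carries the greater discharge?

channel B

Channel A: For a circular section of diameter D = 2.39 m at depth y = 1.46 m, the central angle is θ = 2 arccos(1 − 2y/D) = 3.589 rad. Then A = (D²/8)(θ − sin θ) = 2.871 m² and P = Dθ/2 = 4.289 m. Hydraulic radius R = A/P = 2.871/4.289 = 0.6695 m. Q_A = (1/0.014)·2.871·0.6695^(2/3)·√0.0003 = 2.719 m³/s.
Channel B: For a triangular section with side slope z = 1.8: A = zy² = 1.8×1.58² = 4.494 m²; P = 2y√(1+z²) = 2×1.58×2.059 = 6.507 m. Hydraulic radius R = A/P = 4.494/6.507 = 0.6906 m. Q_B = (1/0.014)·4.494·0.6906^(2/3)·√0.0003 = 4.343 m³/s.
Q_A = 2.719 m³/s vs Q_B = 4.343 m³/s, so channel B carries more.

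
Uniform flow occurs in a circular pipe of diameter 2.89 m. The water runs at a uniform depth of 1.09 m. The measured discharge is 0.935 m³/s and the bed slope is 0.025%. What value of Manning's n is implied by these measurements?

n = 0.027

For a circular section of diameter D = 2.89 m at depth y = 1.09 m, the central angle is θ = 2 arccos(1 − 2y/D) = 2.645 rad. Then A = (D²/8)(θ − sin θ) = 2.264 m² and P = Dθ/2 = 3.822 m.
Hydraulic radius R = A/P = 2.264/3.822 = 0.5924 m.
Rearranging Manning's equation: n = (1/Q) A R^(2/3) S^(1/2) = (1/0.935) × 2.264 × 0.5924^(2/3) × √0.00025 = 0.027.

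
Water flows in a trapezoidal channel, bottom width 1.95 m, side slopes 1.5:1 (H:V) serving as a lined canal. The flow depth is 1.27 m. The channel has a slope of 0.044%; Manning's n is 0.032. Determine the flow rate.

With bottom width b = 1.95 m and side slope z = 1.5: A = (b + zy)y = (1.95 + 1.5×1.27)×1.27 = 4.896 m²; P = b + 2y√(1+z²) = 1.95 + 2×1.27×1.803 = 6.529 m.
Hydraulic radius R = A/P = 4.896/6.529 = 0.7499 m.
Manning's equation: Q = (1/n) A R^(2/3) S^(1/2) = (1/0.032) × 4.896 × 0.7499^(2/3) × 0.00044^(1/2) = 2.65 m³/s.

Q = 2.65 m³/s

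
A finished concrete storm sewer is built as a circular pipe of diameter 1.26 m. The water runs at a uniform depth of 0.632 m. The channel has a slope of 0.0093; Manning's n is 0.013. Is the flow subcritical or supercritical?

supercritical

For a circular section of diameter D = 1.26 m at depth y = 0.632 m, the central angle is θ = 2 arccos(1 − 2y/D) = 3.148 rad. Then A = (D²/8)(θ − sin θ) = 0.626 m² and P = Dθ/2 = 1.983 m.
Hydraulic radius R = A/P = 0.626/1.983 = 0.3156 m.
V = (1/n) R^(2/3) √S = (1/0.013) × 0.3156^(2/3) × √0.0093 = 3.439 m/s. Hydraulic depth D_h = A/T = 0.626/1.26 = 0.4968 m.
Froude number Fr = V/√(g·D_h) = 3.439/√(9.81×0.4968) = 1.56, which is greater than 1, so the flow is supercritical.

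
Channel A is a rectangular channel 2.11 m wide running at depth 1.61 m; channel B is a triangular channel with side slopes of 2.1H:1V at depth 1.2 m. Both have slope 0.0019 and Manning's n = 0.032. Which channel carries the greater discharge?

Channel A: Flow area A = b·y = 2.11 × 1.61 = 3.397 m². Wetted perimeter P = b + 2y = 2.11 + 2×1.61 = 5.33 m. Hydraulic radius R = A/P = 3.397/5.33 = 0.6374 m. Q_A = (1/0.032)·3.397·0.6374^(2/3)·√0.0019 = 3.427 m³/s.
Channel B: For a triangular section with side slope z = 2.1: A = zy² = 2.1×1.2² = 3.024 m²; P = 2y√(1+z²) = 2×1.2×2.326 = 5.582 m. Hydraulic radius R = A/P = 3.024/5.582 = 0.5417 m. Q_B = (1/0.032)·3.024·0.5417^(2/3)·√0.0019 = 2.737 m³/s.
Q_A = 3.427 m³/s vs Q_B = 2.737 m³/s, so channel A carries more.

channel A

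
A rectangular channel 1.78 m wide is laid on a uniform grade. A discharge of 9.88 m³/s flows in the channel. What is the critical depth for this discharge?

For a rectangular channel, critical depth y_c = (q²/g)^(1/3) where q = Q/b = 9.88/1.78 = 5.551 m²/s.
So y_c = (5.551²/9.81)^(1/3) = 1.46 m.

y_c = 1.46 m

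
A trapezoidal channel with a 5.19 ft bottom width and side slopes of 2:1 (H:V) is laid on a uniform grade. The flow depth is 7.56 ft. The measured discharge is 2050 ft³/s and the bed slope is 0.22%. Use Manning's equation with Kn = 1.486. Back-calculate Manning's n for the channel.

n = 0.013

With bottom width b = 5.19 ft and side slope z = 2: A = (b + zy)y = (5.19 + 2×7.56)×7.56 = 153.5 ft²; P = b + 2y√(1+z²) = 5.19 + 2×7.56×2.236 = 39 ft.
Hydraulic radius R = A/P = 153.5/39 = 3.937 ft.
Rearranging Manning's equation: n = (1.486/Q) A R^(2/3) S^(1/2) = (1.486/2050) × 153.5 × 3.937^(2/3) × √0.0022 = 0.013.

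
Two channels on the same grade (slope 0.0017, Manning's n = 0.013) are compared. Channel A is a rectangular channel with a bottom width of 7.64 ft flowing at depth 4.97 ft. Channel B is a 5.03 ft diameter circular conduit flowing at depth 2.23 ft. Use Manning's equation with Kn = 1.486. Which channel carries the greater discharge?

channel A

Channel A: Flow area A = b·y = 7.64 × 4.97 = 37.97 ft². Wetted perimeter P = b + 2y = 7.64 + 2×4.97 = 17.58 ft. Hydraulic radius R = A/P = 37.97/17.58 = 2.16 ft. Q_A = (1.486/0.013)·37.97·2.16^(2/3)·√0.0017 = 299 ft³/s.
Channel B: For a circular section of diameter D = 5.03 ft at depth y = 2.23 ft, the central angle is θ = 2 arccos(1 − 2y/D) = 2.914 rad. Then A = (D²/8)(θ − sin θ) = 8.505 ft² and P = Dθ/2 = 7.33 ft. Hydraulic radius R = A/P = 8.505/7.33 = 1.16 ft. Q_B = (1.486/0.013)·8.505·1.16^(2/3)·√0.0017 = 44.26 ft³/s.
Q_A = 299 ft³/s vs Q_B = 44.26 ft³/s, so channel A carries more.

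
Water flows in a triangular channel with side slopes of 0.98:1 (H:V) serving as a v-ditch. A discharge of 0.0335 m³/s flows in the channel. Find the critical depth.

At critical depth, Q² T / (g A³) = 1, i.e. A³/T = Q²/g = 0.0335²/9.81 = 0.0001144.
Trying y = 0.218 m: A³/T = 0.0002364 — high.
Trying y = 0.189 m: A³/T = 0.0001158 — ≈ 0.0001144.

y_c = 0.189 m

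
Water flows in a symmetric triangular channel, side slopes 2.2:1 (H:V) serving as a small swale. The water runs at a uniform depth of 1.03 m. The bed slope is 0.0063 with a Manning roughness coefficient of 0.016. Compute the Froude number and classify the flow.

supercritical

For a triangular section with side slope z = 2.2: A = zy² = 2.2×1.03² = 2.334 m²; P = 2y√(1+z²) = 2×1.03×2.417 = 4.978 m.
Hydraulic radius R = A/P = 2.334/4.978 = 0.4688 m.
V = (1/n) R^(2/3) √S = (1/0.016) × 0.4688^(2/3) × √0.0063 = 2.994 m/s. Hydraulic depth D_h = A/T = 2.334/4.532 = 0.515 m.
Froude number Fr = V/√(g·D_h) = 2.994/√(9.81×0.515) = 1.33, which is greater than 1, so the flow is supercritical.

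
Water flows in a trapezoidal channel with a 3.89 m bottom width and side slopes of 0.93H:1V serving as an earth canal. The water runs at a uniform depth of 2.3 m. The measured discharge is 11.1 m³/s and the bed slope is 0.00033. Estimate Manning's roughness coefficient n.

With bottom width b = 3.89 m and side slope z = 0.93: A = (b + zy)y = (3.89 + 0.93×2.3)×2.3 = 13.87 m²; P = b + 2y√(1+z²) = 3.89 + 2×2.3×1.366 = 10.17 m.
Hydraulic radius R = A/P = 13.87/10.17 = 1.363 m.
Rearranging Manning's equation: n = (1/Q) A R^(2/3) S^(1/2) = (1/11.1) × 13.87 × 1.363^(2/3) × √0.00033 = 0.0279.

n = 0.0279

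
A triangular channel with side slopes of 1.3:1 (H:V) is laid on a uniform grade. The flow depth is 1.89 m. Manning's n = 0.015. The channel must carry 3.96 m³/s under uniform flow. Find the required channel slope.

For a triangular section with side slope z = 1.3: A = zy² = 1.3×1.89² = 4.644 m²; P = 2y√(1+z²) = 2×1.89×1.64 = 6.2 m.
Hydraulic radius R = A/P = 4.644/6.2 = 0.749 m.
From Manning's equation, S = [nQ / (1 A R^(2/3))]² = [0.015 × 3.96 / (1 × 4.644 × 0.749^(2/3))]² = 0.000241.

S = 0.000241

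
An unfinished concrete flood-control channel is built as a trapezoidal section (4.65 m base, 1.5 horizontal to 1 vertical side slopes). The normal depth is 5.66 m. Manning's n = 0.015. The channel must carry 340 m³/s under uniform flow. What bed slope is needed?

S = 0.0011

With bottom width b = 4.65 m and side slope z = 1.5: A = (b + zy)y = (4.65 + 1.5×5.66)×5.66 = 74.37 m²; P = b + 2y√(1+z²) = 4.65 + 2×5.66×1.803 = 25.06 m.
Hydraulic radius R = A/P = 74.37/25.06 = 2.968 m.
From Manning's equation, S = [nQ / (1 A R^(2/3))]² = [0.015 × 340 / (1 × 74.37 × 2.968^(2/3))]² = 0.0011.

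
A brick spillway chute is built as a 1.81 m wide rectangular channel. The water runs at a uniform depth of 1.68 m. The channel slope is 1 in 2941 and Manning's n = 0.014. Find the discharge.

Flow area A = b·y = 1.81 × 1.68 = 3.041 m². Wetted perimeter P = b + 2y = 1.81 + 2×1.68 = 5.17 m.
Hydraulic radius R = A/P = 3.041/5.17 = 0.5882 m.
Manning's equation: Q = (1/n) A R^(2/3) S^(1/2) = (1/0.014) × 3.041 × 0.5882^(2/3) × 0.00034^(1/2) = 2.81 m³/s.

Q = 2.81 m³/s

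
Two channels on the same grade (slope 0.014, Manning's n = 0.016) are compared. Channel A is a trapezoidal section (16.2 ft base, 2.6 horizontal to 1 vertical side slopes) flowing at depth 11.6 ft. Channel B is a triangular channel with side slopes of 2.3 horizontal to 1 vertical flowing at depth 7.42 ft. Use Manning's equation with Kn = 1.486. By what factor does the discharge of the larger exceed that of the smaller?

Channel A: With bottom width b = 16.2 ft and side slope z = 2.6: A = (b + zy)y = (16.2 + 2.6×11.6)×11.6 = 537.8 ft²; P = b + 2y√(1+z²) = 16.2 + 2×11.6×2.786 = 80.83 ft. Hydraulic radius R = A/P = 537.8/80.83 = 6.653 ft. Q_A = (1.486/0.016)·537.8·6.653^(2/3)·√0.014 = 20910 ft³/s.
Channel B: For a triangular section with side slope z = 2.3: A = zy² = 2.3×7.42² = 126.6 ft²; P = 2y√(1+z²) = 2×7.42×2.508 = 37.22 ft. Hydraulic radius R = A/P = 126.6/37.22 = 3.402 ft. Q_B = (1.486/0.016)·126.6·3.402^(2/3)·√0.014 = 3148 ft³/s.
The larger discharge is 20910 ft³/s and the smaller is 3148 ft³/s; the ratio is 6.64.

6.64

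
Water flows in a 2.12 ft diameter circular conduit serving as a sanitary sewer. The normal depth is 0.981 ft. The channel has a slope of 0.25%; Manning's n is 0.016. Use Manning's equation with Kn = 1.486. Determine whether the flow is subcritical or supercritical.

subcritical

For a circular section of diameter D = 2.12 ft at depth y = 0.981 ft, the central angle is θ = 2 arccos(1 − 2y/D) = 2.992 rad. Then A = (D²/8)(θ − sin θ) = 1.598 ft² and P = Dθ/2 = 3.172 ft.
Hydraulic radius R = A/P = 1.598/3.172 = 0.5037 ft.
V = (1.486/n) R^(2/3) √S = (1.486/0.016) × 0.5037^(2/3) × √0.0025 = 2.94 ft/s. Hydraulic depth D_h = A/T = 1.598/2.114 = 0.7557 ft.
Froude number Fr = V/√(g·D_h) = 2.94/√(32.2×0.7557) = 0.596, which is less than 1, so the flow is subcritical.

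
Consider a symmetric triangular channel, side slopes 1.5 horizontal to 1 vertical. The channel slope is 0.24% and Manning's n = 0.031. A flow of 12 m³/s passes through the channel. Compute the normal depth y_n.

Manning's equation rearranged: A R^(2/3) = nQ / (1·√S) = 0.031 × 12 / (√0.0024) = 7.593.
Trying y = 2.64 m: A R^(2/3) = 11.13 — over.
Trying y = 1.71 m: A R^(2/3) = 3.495 — short.
Trying y = 2.29 m: A R^(2/3) = 7.616 — matches.

y_n = 2.29 m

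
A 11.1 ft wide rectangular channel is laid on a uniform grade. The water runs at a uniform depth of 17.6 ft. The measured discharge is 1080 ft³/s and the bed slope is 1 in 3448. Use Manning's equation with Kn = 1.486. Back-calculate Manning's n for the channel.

Flow area A = b·y = 11.1 × 17.6 = 195.4 ft². Wetted perimeter P = b + 2y = 11.1 + 2×17.6 = 46.3 ft.
Hydraulic radius R = A/P = 195.4/46.3 = 4.219 ft.
Rearranging Manning's equation: n = (1.486/Q) A R^(2/3) S^(1/2) = (1.486/1080) × 195.4 × 4.219^(2/3) × √0.00029 = 0.012.

n = 0.012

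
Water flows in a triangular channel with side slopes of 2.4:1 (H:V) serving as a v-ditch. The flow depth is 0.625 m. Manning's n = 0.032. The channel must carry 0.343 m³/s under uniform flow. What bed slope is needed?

For a triangular section with side slope z = 2.4: A = zy² = 2.4×0.625² = 0.9375 m²; P = 2y√(1+z²) = 2×0.625×2.6 = 3.25 m.
Hydraulic radius R = A/P = 0.9375/3.25 = 0.2885 m.
From Manning's equation, S = [nQ / (1 A R^(2/3))]² = [0.032 × 0.343 / (1 × 0.9375 × 0.2885^(2/3))]² = 0.000719.

S = 0.000719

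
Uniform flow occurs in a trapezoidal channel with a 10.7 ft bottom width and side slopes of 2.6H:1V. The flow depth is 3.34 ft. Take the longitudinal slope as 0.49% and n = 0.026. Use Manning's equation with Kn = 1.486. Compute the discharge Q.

Q = 439 ft³/s

With bottom width b = 10.7 ft and side slope z = 2.6: A = (b + zy)y = (10.7 + 2.6×3.34)×3.34 = 64.74 ft²; P = b + 2y√(1+z²) = 10.7 + 2×3.34×2.786 = 29.31 ft.
Hydraulic radius R = A/P = 64.74/29.31 = 2.209 ft.
Manning's equation: Q = (1.486/n) A R^(2/3) S^(1/2) = (1.486/0.026) × 64.74 × 2.209^(2/3) × 0.0049^(1/2) = 439 ft³/s.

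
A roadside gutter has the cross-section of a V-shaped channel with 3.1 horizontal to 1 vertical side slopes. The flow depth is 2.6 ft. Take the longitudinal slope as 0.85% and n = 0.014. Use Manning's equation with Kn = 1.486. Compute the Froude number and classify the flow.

For a triangular section with side slope z = 3.1: A = zy² = 3.1×2.6² = 20.96 ft²; P = 2y√(1+z²) = 2×2.6×3.257 = 16.94 ft.
Hydraulic radius R = A/P = 20.96/16.94 = 1.237 ft.
V = (1.486/n) R^(2/3) √S = (1.486/0.014) × 1.237^(2/3) × √0.0085 = 11.28 ft/s. Hydraulic depth D_h = A/T = 20.96/16.12 = 1.3 ft.
Froude number Fr = V/√(g·D_h) = 11.28/√(32.2×1.3) = 1.74, which is greater than 1, so the flow is supercritical.

supercritical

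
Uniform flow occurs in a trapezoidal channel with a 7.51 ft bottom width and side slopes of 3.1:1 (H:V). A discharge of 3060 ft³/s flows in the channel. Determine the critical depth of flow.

y_c = 7.93 ft

At critical depth, Q² T / (g A³) = 1, i.e. A³/T = Q²/g = 3060²/32.2 = 290800.
At y = 8.86 ft: A³/T = 476600 — too large.
At y = 6.57 ft: A³/T = 127300 — too small.
At y = 7.93 ft: A³/T = 290800 — ≈ 290800.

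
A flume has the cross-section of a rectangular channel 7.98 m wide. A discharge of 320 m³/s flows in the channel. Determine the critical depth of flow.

For a rectangular channel, critical depth y_c = (q²/g)^(1/3) where q = Q/b = 320/7.98 = 40.1 m²/s.
So y_c = (40.1²/9.81)^(1/3) = 5.47 m.

y_c = 5.47 m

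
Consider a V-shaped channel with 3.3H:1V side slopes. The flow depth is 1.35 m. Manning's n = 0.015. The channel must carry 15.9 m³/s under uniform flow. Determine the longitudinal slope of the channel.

S = 0.00282

For a triangular section with side slope z = 3.3: A = zy² = 3.3×1.35² = 6.014 m²; P = 2y√(1+z²) = 2×1.35×3.448 = 9.31 m.
Hydraulic radius R = A/P = 6.014/9.31 = 0.646 m.
From Manning's equation, S = [nQ / (1 A R^(2/3))]² = [0.015 × 15.9 / (1 × 6.014 × 0.646^(2/3))]² = 0.00282.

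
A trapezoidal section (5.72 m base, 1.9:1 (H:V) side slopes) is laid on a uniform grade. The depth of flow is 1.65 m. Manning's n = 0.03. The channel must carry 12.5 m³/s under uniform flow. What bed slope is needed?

With bottom width b = 5.72 m and side slope z = 1.9: A = (b + zy)y = (5.72 + 1.9×1.65)×1.65 = 14.61 m²; P = b + 2y√(1+z²) = 5.72 + 2×1.65×2.147 = 12.81 m.
Hydraulic radius R = A/P = 14.61/12.81 = 1.141 m.
From Manning's equation, S = [nQ / (1 A R^(2/3))]² = [0.03 × 12.5 / (1 × 14.61 × 1.141^(2/3))]² = 0.000553.

S = 0.000553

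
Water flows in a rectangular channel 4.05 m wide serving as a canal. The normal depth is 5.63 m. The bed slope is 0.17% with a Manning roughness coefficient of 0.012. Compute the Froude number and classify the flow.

subcritical

Flow area A = b·y = 4.05 × 5.63 = 22.8 m². Wetted perimeter P = b + 2y = 4.05 + 2×5.63 = 15.31 m.
Hydraulic radius R = A/P = 22.8/15.31 = 1.489 m.
V = (1/n) R^(2/3) √S = (1/0.012) × 1.489^(2/3) × √0.0017 = 4.481 m/s. Hydraulic depth D_h = A/T = 22.8/4.05 = 5.63 m.
Froude number Fr = V/√(g·D_h) = 4.481/√(9.81×5.63) = 0.603, which is less than 1, so the flow is subcritical.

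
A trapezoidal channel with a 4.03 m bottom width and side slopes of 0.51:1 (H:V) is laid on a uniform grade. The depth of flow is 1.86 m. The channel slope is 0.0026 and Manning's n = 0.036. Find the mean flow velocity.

V = 1.54 m/s

With bottom width b = 4.03 m and side slope z = 0.51: A = (b + zy)y = (4.03 + 0.51×1.86)×1.86 = 9.26 m²; P = b + 2y√(1+z²) = 4.03 + 2×1.86×1.123 = 8.206 m.
Hydraulic radius R = A/P = 9.26/8.206 = 1.128 m.
From Manning's equation, V = (1/n) R^(2/3) S^(1/2) = (1/0.036) × 1.128^(2/3) × 0.0026^(1/2) = 1.54 m/s.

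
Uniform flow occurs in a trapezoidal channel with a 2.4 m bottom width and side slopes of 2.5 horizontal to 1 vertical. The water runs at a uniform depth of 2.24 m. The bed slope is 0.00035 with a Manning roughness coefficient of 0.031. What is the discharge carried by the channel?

Q = 12.5 m³/s

With bottom width b = 2.4 m and side slope z = 2.5: A = (b + zy)y = (2.4 + 2.5×2.24)×2.24 = 17.92 m²; P = b + 2y√(1+z²) = 2.4 + 2×2.24×2.693 = 14.46 m.
Hydraulic radius R = A/P = 17.92/14.46 = 1.239 m.
Manning's equation: Q = (1/n) A R^(2/3) S^(1/2) = (1/0.031) × 17.92 × 1.239^(2/3) × 0.00035^(1/2) = 12.5 m³/s.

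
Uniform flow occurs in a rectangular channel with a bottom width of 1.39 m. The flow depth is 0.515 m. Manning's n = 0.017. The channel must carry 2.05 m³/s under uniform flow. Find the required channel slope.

Flow area A = b·y = 1.39 × 0.515 = 0.7158 m². Wetted perimeter P = b + 2y = 1.39 + 2×0.515 = 2.42 m.
Hydraulic radius R = A/P = 0.7158/2.42 = 0.2958 m.
From Manning's equation, S = [nQ / (1 A R^(2/3))]² = [0.017 × 2.05 / (1 × 0.7158 × 0.2958^(2/3))]² = 0.012.

S = 0.012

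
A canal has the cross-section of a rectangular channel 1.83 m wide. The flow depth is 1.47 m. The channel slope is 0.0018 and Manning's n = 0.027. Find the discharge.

Flow area A = b·y = 1.83 × 1.47 = 2.69 m². Wetted perimeter P = b + 2y = 1.83 + 2×1.47 = 4.77 m.
Hydraulic radius R = A/P = 2.69/4.77 = 0.564 m.
Manning's equation: Q = (1/n) A R^(2/3) S^(1/2) = (1/0.027) × 2.69 × 0.564^(2/3) × 0.0018^(1/2) = 2.89 m³/s.

Q = 2.89 m³/s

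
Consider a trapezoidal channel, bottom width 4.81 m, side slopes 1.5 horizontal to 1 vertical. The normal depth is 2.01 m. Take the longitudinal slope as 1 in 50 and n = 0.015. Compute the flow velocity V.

With bottom width b = 4.81 m and side slope z = 1.5: A = (b + zy)y = (4.81 + 1.5×2.01)×2.01 = 15.73 m²; P = b + 2y√(1+z²) = 4.81 + 2×2.01×1.803 = 12.06 m.
Hydraulic radius R = A/P = 15.73/12.06 = 1.304 m.
From Manning's equation, V = (1/n) R^(2/3) S^(1/2) = (1/0.015) × 1.304^(2/3) × 0.02^(1/2) = 11.3 m/s.

V = 11.3 m/s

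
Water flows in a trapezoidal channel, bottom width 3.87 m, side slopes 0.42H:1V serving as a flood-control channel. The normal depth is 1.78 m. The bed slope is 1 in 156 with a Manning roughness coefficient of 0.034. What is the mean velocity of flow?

V = 2.45 m/s

With bottom width b = 3.87 m and side slope z = 0.42: A = (b + zy)y = (3.87 + 0.42×1.78)×1.78 = 8.219 m²; P = b + 2y√(1+z²) = 3.87 + 2×1.78×1.085 = 7.731 m.
Hydraulic radius R = A/P = 8.219/7.731 = 1.063 m.
From Manning's equation, V = (1/n) R^(2/3) S^(1/2) = (1/0.034) × 1.063^(2/3) × 0.00641^(1/2) = 2.45 m/s.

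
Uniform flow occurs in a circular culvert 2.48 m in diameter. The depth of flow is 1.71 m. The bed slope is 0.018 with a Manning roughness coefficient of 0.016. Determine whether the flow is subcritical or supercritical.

For a circular section of diameter D = 2.48 m at depth y = 1.71 m, the central angle is θ = 2 arccos(1 − 2y/D) = 3.919 rad. Then A = (D²/8)(θ − sin θ) = 3.552 m² and P = Dθ/2 = 4.86 m.
Hydraulic radius R = A/P = 3.552/4.86 = 0.731 m.
V = (1/n) R^(2/3) √S = (1/0.016) × 0.731^(2/3) × √0.018 = 6.804 m/s. Hydraulic depth D_h = A/T = 3.552/2.295 = 1.548 m.
Froude number Fr = V/√(g·D_h) = 6.804/√(9.81×1.548) = 1.75, which is greater than 1, so the flow is supercritical.

supercritical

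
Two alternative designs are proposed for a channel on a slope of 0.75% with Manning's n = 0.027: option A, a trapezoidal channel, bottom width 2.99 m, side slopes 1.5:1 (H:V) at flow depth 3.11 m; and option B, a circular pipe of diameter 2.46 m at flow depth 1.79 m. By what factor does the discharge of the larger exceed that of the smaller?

11.1

Channel A: With bottom width b = 2.99 m and side slope z = 1.5: A = (b + zy)y = (2.99 + 1.5×3.11)×3.11 = 23.81 m²; P = b + 2y√(1+z²) = 2.99 + 2×3.11×1.803 = 14.2 m. Hydraulic radius R = A/P = 23.81/14.2 = 1.676 m. Q_A = (1/0.027)·23.81·1.676^(2/3)·√0.0075 = 107.8 m³/s.
Channel B: For a circular section of diameter D = 2.46 m at depth y = 1.79 m, the central angle is θ = 2 arccos(1 − 2y/D) = 4.087 rad. Then A = (D²/8)(θ − sin θ) = 3.705 m² and P = Dθ/2 = 5.027 m. Hydraulic radius R = A/P = 3.705/5.027 = 0.737 m. Q_B = (1/0.027)·3.705·0.737^(2/3)·√0.0075 = 9.696 m³/s.
The larger discharge is 107.8 m³/s and the smaller is 9.696 m³/s; the ratio is 11.1.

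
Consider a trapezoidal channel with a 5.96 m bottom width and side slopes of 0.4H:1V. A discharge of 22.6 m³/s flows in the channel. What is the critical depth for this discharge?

y_c = 1.11 m

At critical depth, Q² T / (g A³) = 1, i.e. A³/T = Q²/g = 22.6²/9.81 = 52.07.
At y = 1.3 m: A³/T = 85.4 — over.
At y = 0.869 m: A³/T = 24.75 — short.
At y = 1.11 m: A³/T = 52.45 — close enough.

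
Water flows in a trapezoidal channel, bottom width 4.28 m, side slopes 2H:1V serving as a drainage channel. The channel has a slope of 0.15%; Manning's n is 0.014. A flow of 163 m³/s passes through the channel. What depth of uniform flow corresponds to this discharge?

Manning's equation rearranged: A R^(2/3) = nQ / (1·√S) = 0.014 × 163 / (√0.0015) = 58.92.
At y = 3.73 m: A R^(2/3) = 71.56 — over.
At y = 2.59 m: A R^(2/3) = 32.74 — short.
At y = 3.41 m: A R^(2/3) = 58.84 — ≈ 58.92.

y_n = 3.41 m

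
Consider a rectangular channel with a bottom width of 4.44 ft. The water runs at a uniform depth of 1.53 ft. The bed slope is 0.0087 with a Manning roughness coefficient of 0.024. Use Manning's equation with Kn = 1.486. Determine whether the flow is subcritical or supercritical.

subcritical

Flow area A = b·y = 4.44 × 1.53 = 6.793 ft². Wetted perimeter P = b + 2y = 4.44 + 2×1.53 = 7.5 ft.
Hydraulic radius R = A/P = 6.793/7.5 = 0.9058 ft.
V = (1.486/n) R^(2/3) √S = (1.486/0.024) × 0.9058^(2/3) × √0.0087 = 5.406 ft/s. Hydraulic depth D_h = A/T = 6.793/4.44 = 1.53 ft.
Froude number Fr = V/√(g·D_h) = 5.406/√(32.2×1.53) = 0.77, which is less than 1, so the flow is subcritical.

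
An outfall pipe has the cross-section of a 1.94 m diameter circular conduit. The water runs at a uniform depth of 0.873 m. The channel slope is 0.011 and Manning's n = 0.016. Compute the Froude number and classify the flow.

supercritical

For a circular section of diameter D = 1.94 m at depth y = 0.873 m, the central angle is θ = 2 arccos(1 − 2y/D) = 2.941 rad. Then A = (D²/8)(θ − sin θ) = 1.29 m² and P = Dθ/2 = 2.853 m.
Hydraulic radius R = A/P = 1.29/2.853 = 0.4522 m.
V = (1/n) R^(2/3) √S = (1/0.016) × 0.4522^(2/3) × √0.011 = 3.862 m/s. Hydraulic depth D_h = A/T = 1.29/1.93 = 0.6683 m.
Froude number Fr = V/√(g·D_h) = 3.862/√(9.81×0.6683) = 1.51, which is greater than 1, so the flow is supercritical.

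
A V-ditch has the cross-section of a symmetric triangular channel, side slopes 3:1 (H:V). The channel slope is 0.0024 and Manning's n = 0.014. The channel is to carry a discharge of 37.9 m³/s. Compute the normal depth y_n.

y_n = 1.95 m

Manning's equation rearranged: A R^(2/3) = nQ / (1·√S) = 0.014 × 37.9 / (√0.0024) = 10.83.
Try y = 2.23 m: A R^(2/3) = 15.49 — too large.
Try y = 1.7 m: A R^(2/3) = 7.511 — too small.
Try y = 1.95 m: A R^(2/3) = 10.83 — close enough.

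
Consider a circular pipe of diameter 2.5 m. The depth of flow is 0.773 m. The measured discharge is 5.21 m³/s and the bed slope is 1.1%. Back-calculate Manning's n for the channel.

For a circular section of diameter D = 2.5 m at depth y = 0.773 m, the central angle is θ = 2 arccos(1 − 2y/D) = 2.359 rad. Then A = (D²/8)(θ − sin θ) = 1.291 m² and P = Dθ/2 = 2.948 m.
Hydraulic radius R = A/P = 1.291/2.948 = 0.4381 m.
Rearranging Manning's equation: n = (1/Q) A R^(2/3) S^(1/2) = (1/5.21) × 1.291 × 0.4381^(2/3) × √0.011 = 0.015.

n = 0.015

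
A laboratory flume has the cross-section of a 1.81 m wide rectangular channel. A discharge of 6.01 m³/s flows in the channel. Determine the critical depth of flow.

y_c = 1.04 m

For a rectangular channel, critical depth y_c = (q²/g)^(1/3) where q = Q/b = 6.01/1.81 = 3.32 m²/s.
So y_c = (3.32²/9.81)^(1/3) = 1.04 m.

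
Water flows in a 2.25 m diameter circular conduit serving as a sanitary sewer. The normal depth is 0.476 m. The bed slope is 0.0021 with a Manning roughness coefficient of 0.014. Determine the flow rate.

Q = 0.87 m³/s

For a circular section of diameter D = 2.25 m at depth y = 0.476 m, the central angle is θ = 2 arccos(1 − 2y/D) = 1.912 rad. Then A = (D²/8)(θ − sin θ) = 0.6134 m² and P = Dθ/2 = 2.151 m.
Hydraulic radius R = A/P = 0.6134/2.151 = 0.2852 m.
Manning's equation: Q = (1/n) A R^(2/3) S^(1/2) = (1/0.014) × 0.6134 × 0.2852^(2/3) × 0.0021^(1/2) = 0.87 m³/s.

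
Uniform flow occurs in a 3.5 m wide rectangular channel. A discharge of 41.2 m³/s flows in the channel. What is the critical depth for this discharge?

y_c = 2.42 m

For a rectangular channel, critical depth y_c = (q²/g)^(1/3) where q = Q/b = 41.2/3.5 = 11.77 m²/s.
So y_c = (11.77²/9.81)^(1/3) = 2.42 m.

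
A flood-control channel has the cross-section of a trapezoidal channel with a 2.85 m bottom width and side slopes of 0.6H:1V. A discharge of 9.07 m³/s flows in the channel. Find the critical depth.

At critical depth, Q² T / (g A³) = 1, i.e. A³/T = Q²/g = 9.07²/9.81 = 8.386.
Try y = 0.736 m: A³/T = 3.809 — low.
Try y = 1.08 m: A³/T = 13 — high.
Try y = 0.943 m: A³/T = 8.394 — ≈ 8.386.

y_c = 0.943 m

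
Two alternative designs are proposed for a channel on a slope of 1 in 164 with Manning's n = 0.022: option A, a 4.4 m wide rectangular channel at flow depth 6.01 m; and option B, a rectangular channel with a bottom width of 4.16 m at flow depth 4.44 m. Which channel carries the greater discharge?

Channel A: Flow area A = b·y = 4.4 × 6.01 = 26.44 m². Wetted perimeter P = b + 2y = 4.4 + 2×6.01 = 16.42 m. Hydraulic radius R = A/P = 26.44/16.42 = 1.61 m. Q_A = (1/0.022)·26.44·1.61^(2/3)·√0.006098 = 129 m³/s.
Channel B: Flow area A = b·y = 4.16 × 4.44 = 18.47 m². Wetted perimeter P = b + 2y = 4.16 + 2×4.44 = 13.04 m. Hydraulic radius R = A/P = 18.47/13.04 = 1.416 m. Q_B = (1/0.022)·18.47·1.416^(2/3)·√0.006098 = 82.69 m³/s.
Q_A = 129 m³/s vs Q_B = 82.69 m³/s, so channel A carries more.

channel A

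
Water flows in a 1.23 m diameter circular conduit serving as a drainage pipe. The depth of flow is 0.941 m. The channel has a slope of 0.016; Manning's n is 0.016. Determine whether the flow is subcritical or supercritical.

For a circular section of diameter D = 1.23 m at depth y = 0.941 m, the central angle is θ = 2 arccos(1 − 2y/D) = 4.259 rad. Then A = (D²/8)(θ − sin θ) = 0.9754 m² and P = Dθ/2 = 2.619 m.
Hydraulic radius R = A/P = 0.9754/2.619 = 0.3724 m.
V = (1/n) R^(2/3) √S = (1/0.016) × 0.3724^(2/3) × √0.016 = 4.092 m/s. Hydraulic depth D_h = A/T = 0.9754/1.043 = 0.9352 m.
Froude number Fr = V/√(g·D_h) = 4.092/√(9.81×0.9352) = 1.35, which is greater than 1, so the flow is supercritical.

supercritical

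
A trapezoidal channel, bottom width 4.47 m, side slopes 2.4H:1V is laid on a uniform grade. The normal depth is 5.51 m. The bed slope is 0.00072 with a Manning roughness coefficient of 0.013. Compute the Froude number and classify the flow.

With bottom width b = 4.47 m and side slope z = 2.4: A = (b + zy)y = (4.47 + 2.4×5.51)×5.51 = 97.49 m²; P = b + 2y√(1+z²) = 4.47 + 2×5.51×2.6 = 33.12 m.
Hydraulic radius R = A/P = 97.49/33.12 = 2.943 m.
V = (1/n) R^(2/3) √S = (1/0.013) × 2.943^(2/3) × √0.00072 = 4.239 m/s. Hydraulic depth D_h = A/T = 97.49/30.92 = 3.153 m.
Froude number Fr = V/√(g·D_h) = 4.239/√(9.81×3.153) = 0.762, which is less than 1, so the flow is subcritical.

subcritical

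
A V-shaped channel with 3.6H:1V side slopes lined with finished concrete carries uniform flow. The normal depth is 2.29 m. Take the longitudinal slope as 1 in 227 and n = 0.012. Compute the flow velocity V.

V = 5.91 m/s

For a triangular section with side slope z = 3.6: A = zy² = 3.6×2.29² = 18.88 m²; P = 2y√(1+z²) = 2×2.29×3.736 = 17.11 m.
Hydraulic radius R = A/P = 18.88/17.11 = 1.103 m.
From Manning's equation, V = (1/n) R^(2/3) S^(1/2) = (1/0.012) × 1.103^(2/3) × 0.004405^(1/2) = 5.91 m/s.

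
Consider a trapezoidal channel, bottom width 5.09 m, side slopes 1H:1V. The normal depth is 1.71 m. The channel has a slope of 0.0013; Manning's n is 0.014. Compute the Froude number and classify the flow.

subcritical

With bottom width b = 5.09 m and side slope z = 1: A = (b + zy)y = (5.09 + 1×1.71)×1.71 = 11.63 m²; P = b + 2y√(1+z²) = 5.09 + 2×1.71×1.414 = 9.927 m.
Hydraulic radius R = A/P = 11.63/9.927 = 1.171 m.
V = (1/n) R^(2/3) √S = (1/0.014) × 1.171^(2/3) × √0.0013 = 2.862 m/s. Hydraulic depth D_h = A/T = 11.63/8.51 = 1.366 m.
Froude number Fr = V/√(g·D_h) = 2.862/√(9.81×1.366) = 0.782, which is less than 1, so the flow is subcritical.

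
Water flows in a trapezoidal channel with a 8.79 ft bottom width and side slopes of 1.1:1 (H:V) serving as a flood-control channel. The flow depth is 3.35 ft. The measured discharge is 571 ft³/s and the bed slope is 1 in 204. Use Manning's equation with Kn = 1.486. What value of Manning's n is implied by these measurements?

n = 0.013

With bottom width b = 8.79 ft and side slope z = 1.1: A = (b + zy)y = (8.79 + 1.1×3.35)×3.35 = 41.79 ft²; P = b + 2y√(1+z²) = 8.79 + 2×3.35×1.487 = 18.75 ft.
Hydraulic radius R = A/P = 41.79/18.75 = 2.229 ft.
Rearranging Manning's equation: n = (1.486/Q) A R^(2/3) S^(1/2) = (1.486/571) × 41.79 × 2.229^(2/3) × √0.004902 = 0.013.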